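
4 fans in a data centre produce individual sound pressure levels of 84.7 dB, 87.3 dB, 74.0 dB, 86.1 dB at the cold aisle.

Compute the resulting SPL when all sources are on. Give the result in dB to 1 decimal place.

Σ 10^(Lᵢ/10) = 1.265e+09.
Combined level = 10 log₁₀(1.265e+09) = 91.0 dB.

91.0 dB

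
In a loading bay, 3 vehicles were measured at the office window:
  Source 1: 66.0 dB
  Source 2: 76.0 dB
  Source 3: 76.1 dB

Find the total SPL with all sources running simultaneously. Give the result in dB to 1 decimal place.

Sum in the linear (power) domain: Σ 10^(Lᵢ/10) = 10^(66.0/10) + 10^(76.0/10) + 10^(76.1/10) = 8.453e+07.
L_total = 10·log₁₀(8.453e+07) = 79.3 dB.

79.3 dB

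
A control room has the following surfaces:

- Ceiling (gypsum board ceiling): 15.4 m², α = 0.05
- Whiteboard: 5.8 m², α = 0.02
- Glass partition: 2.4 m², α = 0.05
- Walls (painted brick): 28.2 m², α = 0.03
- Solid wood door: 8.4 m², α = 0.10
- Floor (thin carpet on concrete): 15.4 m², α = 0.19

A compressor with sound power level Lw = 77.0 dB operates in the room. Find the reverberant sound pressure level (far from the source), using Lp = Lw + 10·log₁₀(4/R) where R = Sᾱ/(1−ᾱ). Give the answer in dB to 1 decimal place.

75.2 dB

Σ(Sᵢαᵢ) = 15.4·0.05 + 5.8·0.02 + 2.4·0.05 + 28.2·0.03 + 8.4·0.10 + 15.4·0.19 = 5.618; total area S = 75.6 m².
ᾱ = 5.618/75.6 = 0.0743; R = Sᾱ/(1−ᾱ) = 5.618/(1−0.0743) = 6.069 m².
Lp = 77.0 + 10·log₁₀(4/6.069) = 77.0 + (-1.81) = 75.2 dB.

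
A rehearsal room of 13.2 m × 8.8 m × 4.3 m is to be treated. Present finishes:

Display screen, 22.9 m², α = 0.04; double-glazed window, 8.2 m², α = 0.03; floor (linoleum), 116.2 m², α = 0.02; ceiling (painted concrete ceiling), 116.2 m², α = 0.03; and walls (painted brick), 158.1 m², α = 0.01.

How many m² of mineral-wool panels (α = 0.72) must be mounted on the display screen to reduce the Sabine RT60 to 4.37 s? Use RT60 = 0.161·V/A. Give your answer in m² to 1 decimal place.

14.5

Equivalent absorption area: A₁ = 22.9*0.04 + 8.2*0.03 + 116.2*0.02 + 116.2*0.03 + 158.1*0.01 = 8.553 m².
Required A₂ = 0.161·499.488/4.37 = 18.402 sabins.
ΔA needed = 18.402 − 8.553 = 9.849 sabins.
Each m² of panel replacing the display screen adds (0.72 − 0.04) = 0.68 sabins.
Area = ΔA/Δα = 9.849/0.68 = 14.5 m².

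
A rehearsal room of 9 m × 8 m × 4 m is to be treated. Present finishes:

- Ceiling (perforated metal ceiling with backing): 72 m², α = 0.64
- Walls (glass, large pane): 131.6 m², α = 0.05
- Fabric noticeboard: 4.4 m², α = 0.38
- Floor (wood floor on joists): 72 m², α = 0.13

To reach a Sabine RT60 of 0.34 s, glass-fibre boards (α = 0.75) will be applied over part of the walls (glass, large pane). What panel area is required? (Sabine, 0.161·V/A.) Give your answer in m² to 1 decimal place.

Summing Sᵢαᵢ: 46.080 + 6.580 + 1.672 + 9.360 → A₁ = 63.692 sabins.
V = 288 m³. Target absorption A₂ = 0.161 × 288 / 0.34 = 136.376 sabins.
ΔA needed = 136.376 − 63.692 = 72.684 sabins.
Net gain per m²: Δα = 0.75 − 0.05 = 0.70.
Panel area = 72.684 / 0.70 = 103.8 m².

103.8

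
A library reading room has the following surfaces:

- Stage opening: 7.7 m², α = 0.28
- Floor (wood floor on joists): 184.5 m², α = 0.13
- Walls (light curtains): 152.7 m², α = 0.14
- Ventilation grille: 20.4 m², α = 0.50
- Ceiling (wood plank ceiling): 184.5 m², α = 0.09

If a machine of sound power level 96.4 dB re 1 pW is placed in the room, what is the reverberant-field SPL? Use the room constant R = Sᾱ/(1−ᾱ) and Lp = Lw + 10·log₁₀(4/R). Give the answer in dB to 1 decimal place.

83.1 dB

A = 74.324 sabins; S = 549.8 m².
ᾱ = 0.1352, so room constant R = A/(1−ᾱ) = 85.944 m².
Lp = Lw + 10 log₁₀(4/R) = 96.4 -13.32 = 83.1 dB.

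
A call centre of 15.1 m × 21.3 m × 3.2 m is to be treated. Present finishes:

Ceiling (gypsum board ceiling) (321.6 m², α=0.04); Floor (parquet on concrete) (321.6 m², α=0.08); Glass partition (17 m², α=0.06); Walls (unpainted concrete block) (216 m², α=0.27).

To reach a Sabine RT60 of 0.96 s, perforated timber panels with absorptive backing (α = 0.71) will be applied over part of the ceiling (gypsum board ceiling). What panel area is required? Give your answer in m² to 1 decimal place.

A₁ = Σ Sᵢαᵢ = 321.6*0.04 + 321.6*0.08 + 17*0.06 + 216*0.27 = 97.932 sabins.
V = 1029.216 m³. Target absorption A₂ = 0.161 × 1029.216 / 0.96 = 172.608 sabins.
Absorption to add: 172.608 − 97.932 = 74.676 sabins.
Net gain per m²: Δα = 0.71 − 0.04 = 0.67.
Panel area = 74.676 / 0.67 = 111.5 m².

111.5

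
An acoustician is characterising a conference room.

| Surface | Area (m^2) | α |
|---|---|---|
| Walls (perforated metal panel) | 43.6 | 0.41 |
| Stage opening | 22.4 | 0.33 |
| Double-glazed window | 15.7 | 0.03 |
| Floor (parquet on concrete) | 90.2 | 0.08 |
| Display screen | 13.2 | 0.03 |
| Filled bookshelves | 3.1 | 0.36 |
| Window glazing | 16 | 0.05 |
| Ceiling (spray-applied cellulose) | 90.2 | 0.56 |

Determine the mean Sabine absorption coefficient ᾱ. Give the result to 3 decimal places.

Total surface area S = 294.4 m^2.
Σ(Sᵢαᵢ) = 43.6·0.41 + 22.4·0.33 + 15.7·0.03 + 90.2·0.08 + 13.2·0.03 + 3.1·0.36 + 16·0.05 + 90.2·0.56 = 85.779.
ᾱ = 85.779 / 294.4 = 0.291.

0.291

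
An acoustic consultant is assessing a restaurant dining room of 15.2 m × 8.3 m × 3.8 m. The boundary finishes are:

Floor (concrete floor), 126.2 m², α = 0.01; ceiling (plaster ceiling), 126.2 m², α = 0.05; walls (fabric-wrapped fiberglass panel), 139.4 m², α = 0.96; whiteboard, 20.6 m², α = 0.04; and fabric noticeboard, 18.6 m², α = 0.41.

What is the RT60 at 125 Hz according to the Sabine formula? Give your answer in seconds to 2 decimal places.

Summing Sᵢαᵢ: 1.262 + 6.310 + 133.824 + 0.824 + 7.626 → A = 149.846 sabins.
Room volume: 479.408 m³.
Sabine: RT60 = 0.161 × 479.408 / 149.846 = 0.52 s.

0.52 s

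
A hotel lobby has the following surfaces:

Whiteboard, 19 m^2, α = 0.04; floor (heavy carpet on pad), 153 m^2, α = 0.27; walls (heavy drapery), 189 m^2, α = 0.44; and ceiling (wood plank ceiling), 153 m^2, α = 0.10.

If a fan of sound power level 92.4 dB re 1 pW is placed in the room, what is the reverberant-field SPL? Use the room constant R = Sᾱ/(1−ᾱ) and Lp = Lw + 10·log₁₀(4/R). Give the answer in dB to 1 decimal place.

75.6 dB

Σ(Sᵢαᵢ) = 19·0.04 + 153·0.27 + 189·0.44 + 153·0.10 = 140.530; total area S = 514.0 m^2.
ᾱ = 0.2734, so room constant R = A/(1−ᾱ) = 193.408 m^2.
Lp = 92.4 + 10·log₁₀(4/193.408) = 92.4 + (-16.84) = 75.6 dB.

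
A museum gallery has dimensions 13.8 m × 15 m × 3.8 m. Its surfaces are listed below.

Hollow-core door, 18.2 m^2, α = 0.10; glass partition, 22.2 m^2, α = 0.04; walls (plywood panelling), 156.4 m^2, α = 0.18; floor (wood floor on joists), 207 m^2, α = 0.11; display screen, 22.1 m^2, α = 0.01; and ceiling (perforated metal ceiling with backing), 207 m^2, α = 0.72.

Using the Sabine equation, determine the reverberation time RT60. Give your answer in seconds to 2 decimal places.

0.62 s

A = Σ Sᵢαᵢ = 18.2*0.10 + 22.2*0.04 + 156.4*0.18 + 207*0.11 + 22.1*0.01 + 207*0.72 = 202.891 sabins.
Room volume: 786.6 m³.
RT60 = 0.161 · V / A = 0.161 × 786.6 / 202.891 = 0.62 s.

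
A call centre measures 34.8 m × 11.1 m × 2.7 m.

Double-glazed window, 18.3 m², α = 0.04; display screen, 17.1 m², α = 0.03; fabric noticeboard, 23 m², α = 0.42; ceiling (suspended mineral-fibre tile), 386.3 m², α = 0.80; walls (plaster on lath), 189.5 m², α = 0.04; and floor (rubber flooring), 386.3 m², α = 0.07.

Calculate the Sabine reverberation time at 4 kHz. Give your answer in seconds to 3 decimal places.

Total absorption A = 18.3×0.04 + 17.1×0.03 + 23×0.42 + 386.3×0.80 + 189.5×0.04 + 386.3×0.07
  = 0.732 + 0.513 + 9.660 + 309.040 + 7.580 + 27.041 = 354.566 m² sabins.
Room volume: 1042.956 m³.
RT60 = 0.161 · V / A = 0.161 × 1042.956 / 354.566 = 0.474 s.

0.474 s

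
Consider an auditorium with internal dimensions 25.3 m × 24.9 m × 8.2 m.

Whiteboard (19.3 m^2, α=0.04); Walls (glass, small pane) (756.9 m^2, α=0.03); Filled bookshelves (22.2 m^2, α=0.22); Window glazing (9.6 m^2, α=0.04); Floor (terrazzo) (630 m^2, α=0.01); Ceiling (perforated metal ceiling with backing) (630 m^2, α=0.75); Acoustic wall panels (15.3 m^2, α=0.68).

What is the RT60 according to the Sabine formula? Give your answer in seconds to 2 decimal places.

Total absorption A = 19.3·0.04 + 756.9·0.03 + 22.2·0.22 + 9.6·0.04 + 630·0.01 + 630·0.75 + 15.3·0.68
  = 0.772 + 22.707 + 4.884 + 0.384 + 6.300 + 472.500 + 10.404 = 517.951 m^2 sabins.
Volume V = 25.3 × 24.9 × 8.2 = 5165.754 m³.
T = 0.161 V/A = 0.161·5165.754/517.951 = 1.61 s.

1.61 sec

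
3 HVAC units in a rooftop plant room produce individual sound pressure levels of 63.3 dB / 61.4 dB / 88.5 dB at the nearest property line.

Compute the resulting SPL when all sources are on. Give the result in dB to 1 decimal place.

88.5 dB

Converting to relative power and adding: 10^(63.3/10) + 10^(61.4/10) + 10^(88.5/10) = 7.115e+08.
L_total = 10·log₁₀(7.115e+08) = 88.5 dB.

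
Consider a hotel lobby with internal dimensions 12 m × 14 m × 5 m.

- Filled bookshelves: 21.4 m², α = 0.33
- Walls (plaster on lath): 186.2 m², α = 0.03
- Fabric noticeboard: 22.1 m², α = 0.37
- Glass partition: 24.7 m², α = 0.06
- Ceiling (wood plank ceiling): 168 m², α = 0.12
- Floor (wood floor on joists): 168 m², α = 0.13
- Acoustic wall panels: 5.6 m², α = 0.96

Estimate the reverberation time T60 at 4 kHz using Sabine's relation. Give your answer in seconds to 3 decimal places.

Equivalent absorption area: A = 21.4×0.33 + 186.2×0.03 + 22.1×0.37 + 24.7×0.06 + 168×0.12 + 168×0.13 + 5.6×0.96 = 69.683 m².
V = 12·14·5 = 840 m³.
Sabine: RT60 = 0.161 × 840 / 69.683 = 1.941 s.

1.941 s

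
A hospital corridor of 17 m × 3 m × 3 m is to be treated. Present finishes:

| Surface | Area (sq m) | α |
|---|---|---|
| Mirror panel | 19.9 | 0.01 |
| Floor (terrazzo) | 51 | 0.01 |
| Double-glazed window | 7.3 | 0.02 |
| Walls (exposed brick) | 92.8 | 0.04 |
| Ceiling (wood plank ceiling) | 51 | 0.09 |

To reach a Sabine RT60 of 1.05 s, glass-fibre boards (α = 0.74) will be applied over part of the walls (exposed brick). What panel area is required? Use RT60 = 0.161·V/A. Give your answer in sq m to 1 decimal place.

Summing Sᵢαᵢ: 0.199 + 0.510 + 0.146 + 3.712 + 4.590 → A₁ = 9.157 sabins.
V = 153 m³. Target absorption A₂ = 0.161 × 153 / 1.05 = 23.460 sabins.
ΔA needed = 23.460 − 9.157 = 14.303 sabins.
Net gain per sq m: Δα = 0.74 − 0.04 = 0.70.
Panel area = 14.303 / 0.70 = 20.4 sq m.

20.4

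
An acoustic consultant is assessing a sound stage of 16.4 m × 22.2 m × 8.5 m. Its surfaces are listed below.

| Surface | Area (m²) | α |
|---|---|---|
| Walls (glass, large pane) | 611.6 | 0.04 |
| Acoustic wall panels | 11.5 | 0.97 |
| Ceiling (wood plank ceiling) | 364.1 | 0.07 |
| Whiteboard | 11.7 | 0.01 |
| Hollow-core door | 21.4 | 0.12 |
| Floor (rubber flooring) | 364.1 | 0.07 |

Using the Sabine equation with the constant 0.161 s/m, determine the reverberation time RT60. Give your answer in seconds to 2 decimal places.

Equivalent absorption area: A = 611.6·0.04 + 11.5·0.97 + 364.1·0.07 + 11.7·0.01 + 21.4·0.12 + 364.1·0.07 = 89.278 m².
V = 16.4·22.2·8.5 = 3094.68 m³.
RT60 = 0.161 · V / A = 0.161 × 3094.68 / 89.278 = 5.58 s.

5.58 s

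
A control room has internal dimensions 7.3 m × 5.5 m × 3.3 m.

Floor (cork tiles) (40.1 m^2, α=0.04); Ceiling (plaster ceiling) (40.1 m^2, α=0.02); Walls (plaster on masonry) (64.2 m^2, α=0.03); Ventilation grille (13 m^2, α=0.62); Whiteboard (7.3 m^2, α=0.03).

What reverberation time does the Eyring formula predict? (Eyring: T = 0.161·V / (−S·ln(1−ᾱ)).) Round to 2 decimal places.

S = Σ Sᵢ = 164.7 m^2.
Σ(Sᵢαᵢ) = 40.1·0.04 + 40.1·0.02 + 64.2·0.03 + 13·0.62 + 7.3·0.03 = 12.611.
ᾱ = 12.611 / 164.7 = 0.0766.
Eyring denominator: −S ln(1−ᾱ) = 13.125.
V = 7.3 × 5.5 × 3.3 = 132.495 m³.
RT60 = 0.161 × 132.495 / 13.125 = 1.63 s.

1.63 s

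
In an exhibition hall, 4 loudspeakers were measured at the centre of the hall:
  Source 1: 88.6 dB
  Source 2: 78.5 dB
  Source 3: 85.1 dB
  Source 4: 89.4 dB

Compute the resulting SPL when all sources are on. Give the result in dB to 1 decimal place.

Σ 10^(Lᵢ/10) = 1.99e+09.
L_total = 10·log₁₀(1.99e+09) = 93.0 dB.

93.0 dB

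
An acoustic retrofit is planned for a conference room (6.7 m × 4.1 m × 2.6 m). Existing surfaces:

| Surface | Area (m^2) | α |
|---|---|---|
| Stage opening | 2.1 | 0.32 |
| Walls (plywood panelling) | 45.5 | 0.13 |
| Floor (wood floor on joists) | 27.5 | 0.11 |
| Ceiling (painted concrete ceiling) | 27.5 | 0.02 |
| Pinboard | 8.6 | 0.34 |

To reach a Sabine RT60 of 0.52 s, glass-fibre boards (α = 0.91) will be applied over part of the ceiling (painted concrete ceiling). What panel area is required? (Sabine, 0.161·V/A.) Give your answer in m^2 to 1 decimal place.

Total absorption A₁ = 2.1*0.32 + 45.5*0.13 + 27.5*0.11 + 27.5*0.02 + 8.6*0.34
  = 0.672 + 5.915 + 3.025 + 0.550 + 2.924 = 13.086 m^2 sabins.
Required A₂ = 0.161·71.422/0.52 = 22.113 sabins.
Absorption to add: 22.113 − 13.086 = 9.027 sabins.
Net gain per m^2: Δα = 0.91 − 0.02 = 0.89.
Panel area = 9.027 / 0.89 = 10.1 m^2.

10.1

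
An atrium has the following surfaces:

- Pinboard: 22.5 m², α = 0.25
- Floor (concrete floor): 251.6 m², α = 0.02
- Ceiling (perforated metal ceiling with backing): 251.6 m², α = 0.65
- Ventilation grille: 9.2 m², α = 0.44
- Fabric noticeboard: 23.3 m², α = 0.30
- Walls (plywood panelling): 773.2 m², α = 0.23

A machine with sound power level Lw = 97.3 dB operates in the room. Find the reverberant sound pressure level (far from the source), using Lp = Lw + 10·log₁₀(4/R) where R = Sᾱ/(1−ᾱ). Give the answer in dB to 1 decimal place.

Σ(Sᵢαᵢ) = 22.5×0.25 + 251.6×0.02 + 251.6×0.65 + 9.2×0.44 + 23.3×0.30 + 773.2×0.23 = 363.071; total area S = 1331.4 m².
ᾱ = 363.071/1331.4 = 0.2727; R = Sᾱ/(1−ᾱ) = 363.071/(1−0.2727) = 499.204 m².
Lp = Lw + 10 log₁₀(4/R) = 97.3 -20.96 = 76.3 dB.

76.3 dB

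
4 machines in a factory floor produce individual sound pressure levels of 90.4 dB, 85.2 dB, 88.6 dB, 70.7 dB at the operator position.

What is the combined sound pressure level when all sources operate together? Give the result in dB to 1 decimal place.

Converting to relative power and adding: 10^(90.4/10) + 10^(85.2/10) + 10^(88.6/10) + 10^(70.7/10) = 2.164e+09.
Back to dB: 10·log₁₀ Σ = 93.4 dB.

93.4 dB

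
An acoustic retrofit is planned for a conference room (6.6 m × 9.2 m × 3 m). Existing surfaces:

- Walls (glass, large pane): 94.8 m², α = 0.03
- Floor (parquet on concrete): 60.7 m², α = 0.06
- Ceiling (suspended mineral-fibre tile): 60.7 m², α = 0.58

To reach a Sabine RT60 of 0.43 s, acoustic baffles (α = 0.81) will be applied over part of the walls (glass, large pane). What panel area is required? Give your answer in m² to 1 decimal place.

34.0

Total absorption A₁ = 94.8·0.03 + 60.7·0.06 + 60.7·0.58
  = 2.844 + 3.642 + 35.206 = 41.692 m² sabins.
V = 182.16 m³. Target absorption A₂ = 0.161 × 182.16 / 0.43 = 68.204 sabins.
ΔA needed = 68.204 − 41.692 = 26.512 sabins.
Each m² of panel replacing the walls (glass, large pane) adds (0.81 − 0.03) = 0.78 sabins.
Area = ΔA/Δα = 26.512/0.78 = 34.0 m².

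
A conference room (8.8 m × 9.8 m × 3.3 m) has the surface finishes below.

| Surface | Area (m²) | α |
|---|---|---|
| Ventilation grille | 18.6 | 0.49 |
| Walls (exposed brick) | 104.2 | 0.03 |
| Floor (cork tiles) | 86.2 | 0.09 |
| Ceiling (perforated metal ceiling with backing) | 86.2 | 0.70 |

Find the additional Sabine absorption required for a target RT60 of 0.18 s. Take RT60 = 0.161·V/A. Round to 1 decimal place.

174.2 sabins

Total absorption A₁ = 18.6*0.49 + 104.2*0.03 + 86.2*0.09 + 86.2*0.70
  = 9.114 + 3.126 + 7.758 + 60.340 = 80.338 m² sabins.
For T = 0.18 s, need A₂ = 0.161·V/T = 0.161·284.592/0.18 = 254.552 sabins.
ΔA = A₂ − A₁ = 254.552 − 80.338 = 174.2 sabins.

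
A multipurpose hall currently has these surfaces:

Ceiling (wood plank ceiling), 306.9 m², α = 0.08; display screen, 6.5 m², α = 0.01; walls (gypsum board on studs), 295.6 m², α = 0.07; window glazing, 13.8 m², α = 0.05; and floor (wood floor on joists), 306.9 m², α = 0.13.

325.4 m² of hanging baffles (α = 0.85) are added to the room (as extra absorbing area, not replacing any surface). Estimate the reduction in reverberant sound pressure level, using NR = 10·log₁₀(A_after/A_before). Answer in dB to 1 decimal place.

6.3 dB

A_before = Σ Sᵢαᵢ = 306.9×0.08 + 6.5×0.01 + 295.6×0.07 + 13.8×0.05 + 306.9×0.13 = 85.896 sabins.
Added absorption = 325.4 × 0.85 = 276.590 sabins.
A_after = 85.896 + 276.590 = 362.486 sabins.
NR = 10·log₁₀(362.486/85.896) = 6.3 dB.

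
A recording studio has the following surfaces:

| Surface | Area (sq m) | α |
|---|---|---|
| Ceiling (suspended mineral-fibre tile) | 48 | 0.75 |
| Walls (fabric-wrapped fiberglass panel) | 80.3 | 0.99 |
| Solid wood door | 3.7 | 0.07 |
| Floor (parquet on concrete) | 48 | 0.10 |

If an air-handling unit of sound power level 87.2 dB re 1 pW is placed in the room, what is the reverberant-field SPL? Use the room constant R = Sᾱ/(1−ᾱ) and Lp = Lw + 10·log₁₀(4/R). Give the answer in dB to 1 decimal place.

67.6 dB

A = 120.556 sabins; S = 180.0 sq m.
ᾱ = 0.6698, so room constant R = A/(1−ᾱ) = 365.100 sq m.
Lp = Lw + 10 log₁₀(4/R) = 87.2 -19.60 = 67.6 dB.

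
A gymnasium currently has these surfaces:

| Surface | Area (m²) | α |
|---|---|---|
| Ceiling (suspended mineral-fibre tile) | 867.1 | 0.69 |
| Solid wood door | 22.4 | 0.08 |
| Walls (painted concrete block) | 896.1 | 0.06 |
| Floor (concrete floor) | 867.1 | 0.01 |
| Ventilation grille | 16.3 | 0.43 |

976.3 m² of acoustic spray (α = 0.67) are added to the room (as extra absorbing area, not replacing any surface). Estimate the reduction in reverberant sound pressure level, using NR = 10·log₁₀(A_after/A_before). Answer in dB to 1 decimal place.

Equivalent absorption area: A_before = 867.1·0.69 + 22.4·0.08 + 896.1·0.06 + 867.1·0.01 + 16.3·0.43 = 669.537 m².
Treatment contributes 976.3·0.67 = 654.121 sabins.
New total A_after = 1323.658 sabins.
Reduction = 10 log₁₀(A_after/A_before) = 10 log₁₀(1.9770) = 3.0 dB.

3.0 dB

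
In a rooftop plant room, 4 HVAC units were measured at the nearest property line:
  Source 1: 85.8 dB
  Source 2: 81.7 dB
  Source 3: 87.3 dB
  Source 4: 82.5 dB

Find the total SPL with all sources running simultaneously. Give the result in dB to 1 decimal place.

90.9 dB

Sum in the linear (power) domain: Σ 10^(Lᵢ/10) = 10^(85.8/10) + 10^(81.7/10) + 10^(87.3/10) + 10^(82.5/10) = 1.243e+09.
L_total = 10·log₁₀(1.243e+09) = 90.9 dB.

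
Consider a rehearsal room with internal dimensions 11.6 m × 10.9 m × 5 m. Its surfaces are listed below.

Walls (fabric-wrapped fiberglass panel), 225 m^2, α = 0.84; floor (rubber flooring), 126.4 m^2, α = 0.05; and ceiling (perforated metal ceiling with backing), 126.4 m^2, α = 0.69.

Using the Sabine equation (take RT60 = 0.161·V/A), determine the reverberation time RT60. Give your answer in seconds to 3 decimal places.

0.360 sec

Equivalent absorption area: A = 225*0.84 + 126.4*0.05 + 126.4*0.69 = 282.536 m^2.
Room volume: 632.2 m³.
RT60 = 0.161 · V / A = 0.161 × 632.2 / 282.536 = 0.360 s.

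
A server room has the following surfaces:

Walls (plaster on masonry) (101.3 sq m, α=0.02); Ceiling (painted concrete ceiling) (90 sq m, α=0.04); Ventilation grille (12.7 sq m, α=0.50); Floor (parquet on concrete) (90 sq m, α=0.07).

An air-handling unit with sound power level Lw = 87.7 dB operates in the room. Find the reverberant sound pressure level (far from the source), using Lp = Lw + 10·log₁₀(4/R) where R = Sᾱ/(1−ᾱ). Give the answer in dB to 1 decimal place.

80.8 dB

Σ(Sᵢαᵢ) = 101.3·0.02 + 90·0.04 + 12.7·0.50 + 90·0.07 = 18.276; total area S = 294.0 sq m.
ᾱ = 0.0622, so room constant R = A/(1−ᾱ) = 19.488 sq m.
Lp = 87.7 + 10·log₁₀(4/19.488) = 87.7 + (-6.88) = 80.8 dB.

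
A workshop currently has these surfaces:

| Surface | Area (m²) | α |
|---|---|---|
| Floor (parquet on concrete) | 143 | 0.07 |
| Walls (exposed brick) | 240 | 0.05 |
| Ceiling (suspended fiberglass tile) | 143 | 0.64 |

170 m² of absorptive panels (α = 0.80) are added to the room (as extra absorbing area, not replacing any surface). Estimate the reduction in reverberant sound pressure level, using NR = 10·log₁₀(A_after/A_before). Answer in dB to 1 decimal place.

3.4 dB

Total absorption A_before = 143·0.07 + 240·0.05 + 143·0.64
  = 10.010 + 12.000 + 91.520 = 113.530 m² sabins.
Added absorption = 170 × 0.80 = 136.000 sabins.
A_after = 113.530 + 136.000 = 249.530 sabins.
Reduction = 10 log₁₀(A_after/A_before) = 10 log₁₀(2.1979) = 3.4 dB.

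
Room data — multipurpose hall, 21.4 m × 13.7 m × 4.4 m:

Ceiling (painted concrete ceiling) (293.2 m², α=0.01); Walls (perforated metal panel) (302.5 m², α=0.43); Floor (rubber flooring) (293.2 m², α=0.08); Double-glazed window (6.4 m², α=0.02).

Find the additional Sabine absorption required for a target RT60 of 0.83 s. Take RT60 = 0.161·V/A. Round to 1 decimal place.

A₁ = Σ Sᵢαᵢ = 293.2×0.01 + 302.5×0.43 + 293.2×0.08 + 6.4×0.02 = 156.591 sabins.
V = 1289.992 m³. Required absorption A₂ = 0.161 × 1289.992 / 0.83 = 250.227 sabins.
Additional absorption ΔA = 250.227 − 156.591 = 93.6 sabins.

93.6 sabins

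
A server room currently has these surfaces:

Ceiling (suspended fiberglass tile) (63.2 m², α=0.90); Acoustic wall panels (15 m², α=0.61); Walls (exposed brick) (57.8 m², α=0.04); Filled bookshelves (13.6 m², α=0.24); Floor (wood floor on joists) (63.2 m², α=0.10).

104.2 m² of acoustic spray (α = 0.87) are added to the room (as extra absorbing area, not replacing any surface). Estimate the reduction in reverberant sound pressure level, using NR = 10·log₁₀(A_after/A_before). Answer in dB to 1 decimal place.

3.4 dB

Summing Sᵢαᵢ: 56.880 + 9.150 + 2.312 + 3.264 + 6.320 → A_before = 77.926 sabins.
Added absorption = 104.2 × 0.87 = 90.654 sabins.
A_after = 77.926 + 90.654 = 168.580 sabins.
NR = 10·log₁₀(168.580/77.926) = 3.4 dB.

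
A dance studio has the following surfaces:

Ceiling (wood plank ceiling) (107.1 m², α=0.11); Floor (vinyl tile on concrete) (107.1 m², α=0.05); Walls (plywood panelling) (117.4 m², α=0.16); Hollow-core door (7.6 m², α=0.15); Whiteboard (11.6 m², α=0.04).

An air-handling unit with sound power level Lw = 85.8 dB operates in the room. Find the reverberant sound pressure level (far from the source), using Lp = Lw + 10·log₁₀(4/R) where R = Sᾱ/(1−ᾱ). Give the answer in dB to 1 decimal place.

75.6 dB

A = 37.524 sabins; S = 350.8 m².
ᾱ = 0.1070, so room constant R = A/(1−ᾱ) = 42.020 m².
Lp = 85.8 + 10·log₁₀(4/42.020) = 85.8 + (-10.21) = 75.6 dB.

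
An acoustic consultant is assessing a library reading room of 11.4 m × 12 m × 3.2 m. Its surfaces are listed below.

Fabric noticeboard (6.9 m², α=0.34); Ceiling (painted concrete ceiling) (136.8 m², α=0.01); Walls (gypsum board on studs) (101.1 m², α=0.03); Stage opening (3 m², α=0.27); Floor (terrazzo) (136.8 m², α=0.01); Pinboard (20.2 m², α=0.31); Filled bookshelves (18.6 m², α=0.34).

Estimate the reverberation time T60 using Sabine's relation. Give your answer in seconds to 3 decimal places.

Summing Sᵢαᵢ: 2.346 + 1.368 + 3.033 + 0.810 + 1.368 + 6.262 + 6.324 → A = 21.511 sabins.
V = 11.4·12·3.2 = 437.76 m³.
Sabine: RT60 = 0.161 × 437.76 / 21.511 = 3.276 s.

3.276 s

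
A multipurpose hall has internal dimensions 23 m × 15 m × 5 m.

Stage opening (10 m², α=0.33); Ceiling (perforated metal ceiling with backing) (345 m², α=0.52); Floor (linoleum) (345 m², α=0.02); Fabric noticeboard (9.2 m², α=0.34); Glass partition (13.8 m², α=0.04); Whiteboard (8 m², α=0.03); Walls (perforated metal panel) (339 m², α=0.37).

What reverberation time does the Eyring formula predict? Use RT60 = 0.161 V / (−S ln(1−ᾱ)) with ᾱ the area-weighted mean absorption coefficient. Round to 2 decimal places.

0.73 seconds

S = Σ Sᵢ = 1070.0 m².
Σ(Sᵢαᵢ) = 10×0.33 + 345×0.52 + 345×0.02 + 9.2×0.34 + 13.8×0.04 + 8×0.03 + 339×0.37 = 318.950.
ᾱ = 318.950 / 1070.0 = 0.2981.
−S·ln(1−ᾱ) = −1070.0 × ln(1 − 0.2981) = 378.742.
V = 23 × 15 × 5 = 1725 m³.
T = 0.161·V/[−S·ln(1−ᾱ)] = 0.161·1725/378.742 = 0.73 s.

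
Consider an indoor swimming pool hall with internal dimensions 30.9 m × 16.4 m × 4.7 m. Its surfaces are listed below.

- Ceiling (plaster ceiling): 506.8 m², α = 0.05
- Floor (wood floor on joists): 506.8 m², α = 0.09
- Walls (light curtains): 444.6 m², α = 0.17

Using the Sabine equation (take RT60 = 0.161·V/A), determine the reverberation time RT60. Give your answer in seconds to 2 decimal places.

2.62 sec

Summing Sᵢαᵢ: 25.340 + 45.612 + 75.582 → A = 146.534 sabins.
V = 30.9·16.4·4.7 = 2381.772 m³.
RT60 = 0.161 · V / A = 0.161 × 2381.772 / 146.534 = 2.62 s.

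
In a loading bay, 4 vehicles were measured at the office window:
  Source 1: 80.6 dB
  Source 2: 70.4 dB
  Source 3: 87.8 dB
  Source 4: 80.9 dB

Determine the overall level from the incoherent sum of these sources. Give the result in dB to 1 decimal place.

89.3 dB

Sum in the linear (power) domain: Σ 10^(Lᵢ/10) = 10^(80.6/10) + 10^(70.4/10) + 10^(87.8/10) + 10^(80.9/10) = 8.514e+08.
L_total = 10·log₁₀(8.514e+08) = 89.3 dB.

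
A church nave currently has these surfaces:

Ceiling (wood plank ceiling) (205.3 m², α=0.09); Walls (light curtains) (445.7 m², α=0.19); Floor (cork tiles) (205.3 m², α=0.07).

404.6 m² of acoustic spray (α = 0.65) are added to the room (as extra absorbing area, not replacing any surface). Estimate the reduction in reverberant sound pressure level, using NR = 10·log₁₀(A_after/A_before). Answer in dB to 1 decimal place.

Summing Sᵢαᵢ: 18.477 + 84.683 + 14.371 → A_before = 117.531 sabins.
Treatment contributes 404.6·0.65 = 262.990 sabins.
A_after = 117.531 + 262.990 = 380.521 sabins.
Reduction = 10 log₁₀(A_after/A_before) = 10 log₁₀(3.2376) = 5.1 dB.

5.1 dB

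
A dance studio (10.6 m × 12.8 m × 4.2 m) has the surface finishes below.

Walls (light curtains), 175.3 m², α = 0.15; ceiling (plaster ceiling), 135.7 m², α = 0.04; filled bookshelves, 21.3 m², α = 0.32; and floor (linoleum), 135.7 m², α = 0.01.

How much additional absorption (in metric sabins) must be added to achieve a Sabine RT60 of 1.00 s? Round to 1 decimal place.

Equivalent absorption area: A₁ = 175.3*0.15 + 135.7*0.04 + 21.3*0.32 + 135.7*0.01 = 39.896 m².
For T = 1.00 s, need A₂ = 0.161·V/T = 0.161·569.856/1.00 = 91.747 sabins.
Additional absorption ΔA = 91.747 − 39.896 = 51.9 sabins.

51.9 sabins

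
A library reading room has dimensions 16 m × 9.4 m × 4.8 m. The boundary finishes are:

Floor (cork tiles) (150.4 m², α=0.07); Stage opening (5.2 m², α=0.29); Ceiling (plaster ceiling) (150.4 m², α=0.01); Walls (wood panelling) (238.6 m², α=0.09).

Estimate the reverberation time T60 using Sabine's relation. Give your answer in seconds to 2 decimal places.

3.32 sec

A = Σ Sᵢαᵢ = 150.4×0.07 + 5.2×0.29 + 150.4×0.01 + 238.6×0.09 = 35.014 sabins.
Volume V = 16 × 9.4 × 4.8 = 721.92 m³.
Sabine: RT60 = 0.161 × 721.92 / 35.014 = 3.32 s.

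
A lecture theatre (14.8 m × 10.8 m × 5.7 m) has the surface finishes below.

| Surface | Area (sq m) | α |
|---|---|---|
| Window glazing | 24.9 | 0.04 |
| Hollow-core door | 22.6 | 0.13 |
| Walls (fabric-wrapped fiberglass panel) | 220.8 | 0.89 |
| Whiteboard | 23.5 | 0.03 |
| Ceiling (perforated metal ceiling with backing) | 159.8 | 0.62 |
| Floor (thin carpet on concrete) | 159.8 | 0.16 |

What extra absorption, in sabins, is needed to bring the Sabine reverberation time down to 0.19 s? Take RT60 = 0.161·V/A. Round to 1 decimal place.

Equivalent absorption area: A₁ = 24.9·0.04 + 22.6·0.13 + 220.8·0.89 + 23.5·0.03 + 159.8·0.62 + 159.8·0.16 = 325.795 sq m.
Target A₂ = 0.161·911.088/0.19 = 772.027 sabins (V = 911.088 m³).
ΔA = A₂ − A₁ = 772.027 − 325.795 = 446.2 sabins.

446.2 sabins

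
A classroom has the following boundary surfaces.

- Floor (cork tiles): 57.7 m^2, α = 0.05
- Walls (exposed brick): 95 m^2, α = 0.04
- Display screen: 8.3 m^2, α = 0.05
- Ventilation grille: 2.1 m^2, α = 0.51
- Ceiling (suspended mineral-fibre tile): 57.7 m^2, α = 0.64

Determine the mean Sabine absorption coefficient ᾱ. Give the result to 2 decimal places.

0.20

Total surface area S = 220.8 m^2.
Σ(Sᵢαᵢ) = 57.7*0.05 + 95*0.04 + 8.3*0.05 + 2.1*0.51 + 57.7*0.64 = 45.099.
ᾱ = 45.099 / 220.8 = 0.20.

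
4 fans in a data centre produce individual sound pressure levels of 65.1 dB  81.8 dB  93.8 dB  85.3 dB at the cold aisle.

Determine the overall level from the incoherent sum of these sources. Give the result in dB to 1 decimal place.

94.6 dB

Σ 10^(Lᵢ/10) = 2.892e+09.
Combined level = 10 log₁₀(2.892e+09) = 94.6 dB.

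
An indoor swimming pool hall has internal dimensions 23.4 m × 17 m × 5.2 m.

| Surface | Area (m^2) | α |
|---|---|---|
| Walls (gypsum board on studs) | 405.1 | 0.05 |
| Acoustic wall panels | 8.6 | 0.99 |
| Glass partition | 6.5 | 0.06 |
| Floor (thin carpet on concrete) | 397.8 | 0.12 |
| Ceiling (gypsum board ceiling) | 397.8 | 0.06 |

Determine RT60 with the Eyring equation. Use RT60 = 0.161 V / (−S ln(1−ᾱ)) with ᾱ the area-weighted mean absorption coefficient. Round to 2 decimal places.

S = Σ Sᵢ = 1215.8 m^2.
Σ(Sᵢαᵢ) = 405.1×0.05 + 8.6×0.99 + 6.5×0.06 + 397.8×0.12 + 397.8×0.06 = 100.763.
ᾱ = 100.763 / 1215.8 = 0.0829.
Eyring denominator: −S ln(1−ᾱ) = 105.214.
V = 23.4 × 17 × 5.2 = 2068.56 m³.
T = 0.161·V/[−S·ln(1−ᾱ)] = 0.161·2068.56/105.214 = 3.17 s.

3.17 s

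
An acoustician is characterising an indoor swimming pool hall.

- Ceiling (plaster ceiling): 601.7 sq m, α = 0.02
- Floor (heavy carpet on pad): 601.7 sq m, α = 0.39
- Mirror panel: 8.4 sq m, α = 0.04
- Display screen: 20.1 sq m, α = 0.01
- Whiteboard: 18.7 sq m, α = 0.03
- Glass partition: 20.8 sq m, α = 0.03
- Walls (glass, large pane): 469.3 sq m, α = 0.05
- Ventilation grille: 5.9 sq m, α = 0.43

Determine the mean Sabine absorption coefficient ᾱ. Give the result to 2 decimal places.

Total surface area S = 1746.6 sq m.
A = 601.7·0.02 + 601.7·0.39 + 8.4·0.04 + 20.1·0.01 + 18.7·0.03 + 20.8·0.03 + 469.3·0.05 + 5.9·0.43 = 274.421 sabins.
ᾱ = A/S = 0.16.

0.16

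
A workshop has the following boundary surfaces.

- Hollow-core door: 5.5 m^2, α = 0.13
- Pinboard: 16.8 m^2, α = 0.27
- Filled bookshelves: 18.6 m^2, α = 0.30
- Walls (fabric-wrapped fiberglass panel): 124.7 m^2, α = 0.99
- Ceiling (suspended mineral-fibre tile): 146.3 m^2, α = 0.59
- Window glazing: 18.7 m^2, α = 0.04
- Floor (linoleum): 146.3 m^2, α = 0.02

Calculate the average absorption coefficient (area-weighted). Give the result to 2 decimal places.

0.47

Total surface area S = 476.9 m^2.
A = 5.5·0.13 + 16.8·0.27 + 18.6·0.30 + 124.7·0.99 + 146.3·0.59 + 18.7·0.04 + 146.3·0.02 = 224.275 sabins.
ᾱ = 224.275 / 476.9 = 0.47.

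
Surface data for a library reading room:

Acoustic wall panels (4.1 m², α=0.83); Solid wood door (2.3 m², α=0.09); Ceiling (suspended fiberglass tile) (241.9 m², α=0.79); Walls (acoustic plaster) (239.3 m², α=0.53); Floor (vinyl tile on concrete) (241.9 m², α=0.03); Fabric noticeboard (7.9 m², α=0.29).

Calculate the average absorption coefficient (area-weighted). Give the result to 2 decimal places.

0.45

S = Σ Sᵢ = 4.1 + 2.3 + 241.9 + 239.3 + 241.9 + 7.9 = 737.4 m².
Σ(Sᵢαᵢ) = 4.1·0.83 + 2.3·0.09 + 241.9·0.79 + 239.3·0.53 + 241.9·0.03 + 7.9·0.29 = 331.088.
ᾱ = 331.088 / 737.4 = 0.45.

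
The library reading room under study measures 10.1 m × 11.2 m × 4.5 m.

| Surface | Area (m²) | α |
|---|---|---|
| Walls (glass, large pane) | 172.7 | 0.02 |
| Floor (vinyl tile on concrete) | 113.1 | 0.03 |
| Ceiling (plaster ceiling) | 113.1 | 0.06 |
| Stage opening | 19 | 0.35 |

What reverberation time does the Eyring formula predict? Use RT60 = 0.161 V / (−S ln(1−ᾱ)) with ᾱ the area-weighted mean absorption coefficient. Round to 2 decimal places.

Total surface area S = 172.7 + 113.1 + 113.1 + 19 = 417.9 m².
Absorption A = 172.7·0.02 + 113.1·0.03 + 113.1·0.06 + 19·0.35 = 20.283 sabins.
ᾱ = 20.283 / 417.9 = 0.0485.
−S·ln(1−ᾱ) = −417.9 × ln(1 − 0.0485) = 20.776.
V = 10.1 × 11.2 × 4.5 = 509.04 m³.
RT60 = 0.161 × 509.04 / 20.776 = 3.94 s.

3.94 s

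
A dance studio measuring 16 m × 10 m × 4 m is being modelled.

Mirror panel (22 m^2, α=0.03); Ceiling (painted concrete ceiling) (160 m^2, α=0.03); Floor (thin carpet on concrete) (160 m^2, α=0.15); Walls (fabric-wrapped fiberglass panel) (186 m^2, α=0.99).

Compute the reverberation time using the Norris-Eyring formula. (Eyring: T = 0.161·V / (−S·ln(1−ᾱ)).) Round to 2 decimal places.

Total surface area S = 22 + 160 + 160 + 186 = 528.0 m^2.
Σ(Sᵢαᵢ) = 22·0.03 + 160·0.03 + 160·0.15 + 186·0.99 = 213.600.
Mean coefficient ᾱ = A/S = 0.4045.
−S·ln(1−ᾱ) = −528.0 × ln(1 − 0.4045) = 273.691.
V = 16 × 10 × 4 = 640 m³.
T = 0.161·V/[−S·ln(1−ᾱ)] = 0.161·640/273.691 = 0.38 s.

0.38 sec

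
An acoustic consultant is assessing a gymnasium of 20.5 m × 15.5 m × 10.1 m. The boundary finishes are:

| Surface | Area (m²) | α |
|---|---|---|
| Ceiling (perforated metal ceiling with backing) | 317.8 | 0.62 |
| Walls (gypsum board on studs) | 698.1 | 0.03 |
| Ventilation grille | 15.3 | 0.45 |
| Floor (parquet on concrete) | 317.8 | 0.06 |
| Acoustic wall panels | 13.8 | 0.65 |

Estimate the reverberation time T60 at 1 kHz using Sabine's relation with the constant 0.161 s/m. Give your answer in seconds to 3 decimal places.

2.043 seconds

Total absorption A = 317.8·0.62 + 698.1·0.03 + 15.3·0.45 + 317.8·0.06 + 13.8·0.65
  = 197.036 + 20.943 + 6.885 + 19.068 + 8.970 = 252.902 m² sabins.
Volume V = 20.5 × 15.5 × 10.1 = 3209.275 m³.
Sabine: RT60 = 0.161 × 3209.275 / 252.902 = 2.043 s.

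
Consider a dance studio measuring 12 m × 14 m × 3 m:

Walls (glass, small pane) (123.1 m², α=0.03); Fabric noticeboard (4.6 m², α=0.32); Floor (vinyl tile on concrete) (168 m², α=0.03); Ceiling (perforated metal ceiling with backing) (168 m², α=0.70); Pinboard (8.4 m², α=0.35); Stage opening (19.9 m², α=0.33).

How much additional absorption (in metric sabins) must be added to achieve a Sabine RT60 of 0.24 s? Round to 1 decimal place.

200.8 sabins

Total absorption A₁ = 123.1·0.03 + 4.6·0.32 + 168·0.03 + 168·0.70 + 8.4·0.35 + 19.9·0.33
  = 3.693 + 1.472 + 5.040 + 117.600 + 2.940 + 6.567 = 137.312 m² sabins.
Target A₂ = 0.161·504/0.24 = 338.100 sabins (V = 504 m³).
Shortfall: 338.100 − 137.312 = 200.8 sabins.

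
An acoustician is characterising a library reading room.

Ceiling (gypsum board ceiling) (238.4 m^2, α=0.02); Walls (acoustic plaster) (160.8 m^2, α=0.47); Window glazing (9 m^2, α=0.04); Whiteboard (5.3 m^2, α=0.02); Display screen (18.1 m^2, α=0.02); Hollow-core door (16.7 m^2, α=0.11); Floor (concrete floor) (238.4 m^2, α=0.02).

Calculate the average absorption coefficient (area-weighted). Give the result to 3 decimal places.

S = Σ Sᵢ = 238.4 + 160.8 + 9 + 5.3 + 18.1 + 16.7 + 238.4 = 686.7 m^2.
A = 238.4×0.02 + 160.8×0.47 + 9×0.04 + 5.3×0.02 + 18.1×0.02 + 16.7×0.11 + 238.4×0.02 = 87.777 sabins.
ᾱ = A/S = 0.128.

0.128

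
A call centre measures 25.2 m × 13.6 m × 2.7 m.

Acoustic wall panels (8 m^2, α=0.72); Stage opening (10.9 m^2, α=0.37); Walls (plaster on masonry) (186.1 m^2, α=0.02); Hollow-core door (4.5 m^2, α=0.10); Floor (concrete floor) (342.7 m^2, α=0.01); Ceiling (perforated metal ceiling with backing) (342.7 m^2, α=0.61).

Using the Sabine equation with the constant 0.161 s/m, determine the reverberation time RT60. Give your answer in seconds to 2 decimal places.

Summing Sᵢαᵢ: 5.760 + 4.033 + 3.722 + 0.450 + 3.427 + 209.047 → A = 226.439 sabins.
Room volume: 925.344 m³.
RT60 = 0.161 · V / A = 0.161 × 925.344 / 226.439 = 0.66 s.

0.66 sec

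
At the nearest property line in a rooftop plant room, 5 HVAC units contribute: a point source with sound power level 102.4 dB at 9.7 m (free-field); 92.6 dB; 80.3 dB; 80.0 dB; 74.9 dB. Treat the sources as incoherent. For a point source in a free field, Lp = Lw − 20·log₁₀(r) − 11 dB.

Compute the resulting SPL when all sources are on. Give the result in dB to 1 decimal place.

Source at 9.7 m: Lp = 102.4 − 20·log₁₀(9.7) − 11 = 71.7 dB.
Sum in the linear (power) domain: Σ 10^(Lᵢ/10) = 10^(71.7/10) + 10^(92.6/10) + 10^(80.3/10) + 10^(80.0/10) + 10^(74.9/10) = 2.073e+09.
L_total = 10·log₁₀(2.073e+09) = 93.2 dB.

93.2 dB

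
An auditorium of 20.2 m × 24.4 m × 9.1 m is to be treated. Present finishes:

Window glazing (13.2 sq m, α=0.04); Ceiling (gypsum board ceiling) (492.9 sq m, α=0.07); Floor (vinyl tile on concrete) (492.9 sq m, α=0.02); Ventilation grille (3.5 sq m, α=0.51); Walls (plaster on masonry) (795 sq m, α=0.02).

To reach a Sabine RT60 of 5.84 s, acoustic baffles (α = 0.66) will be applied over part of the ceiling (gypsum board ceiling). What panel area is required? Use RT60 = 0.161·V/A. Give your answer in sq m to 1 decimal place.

A₁ = Σ Sᵢαᵢ = 13.2*0.04 + 492.9*0.07 + 492.9*0.02 + 3.5*0.51 + 795*0.02 = 62.574 sabins.
Required A₂ = 0.161·4485.208/5.84 = 123.650 sabins.
ΔA needed = 123.650 − 62.574 = 61.076 sabins.
Net gain per sq m: Δα = 0.66 − 0.07 = 0.59.
Panel area = 61.076 / 0.59 = 103.5 sq m.

103.5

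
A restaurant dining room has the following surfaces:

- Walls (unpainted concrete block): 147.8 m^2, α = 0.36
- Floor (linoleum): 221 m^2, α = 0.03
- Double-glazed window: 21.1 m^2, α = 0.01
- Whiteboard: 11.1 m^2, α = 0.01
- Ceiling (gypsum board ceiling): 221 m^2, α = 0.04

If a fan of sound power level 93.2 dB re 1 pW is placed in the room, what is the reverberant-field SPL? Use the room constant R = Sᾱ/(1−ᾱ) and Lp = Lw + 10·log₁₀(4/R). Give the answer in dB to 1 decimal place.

80.3 dB

Σ(Sᵢαᵢ) = 147.8·0.36 + 221·0.03 + 21.1·0.01 + 11.1·0.01 + 221·0.04 = 69.000; total area S = 622.0 m^2.
ᾱ = 69.000/622.0 = 0.1109; R = Sᾱ/(1−ᾱ) = 69.000/(1−0.1109) = 77.607 m^2.
Lp = Lw + 10 log₁₀(4/R) = 93.2 -12.88 = 80.3 dB.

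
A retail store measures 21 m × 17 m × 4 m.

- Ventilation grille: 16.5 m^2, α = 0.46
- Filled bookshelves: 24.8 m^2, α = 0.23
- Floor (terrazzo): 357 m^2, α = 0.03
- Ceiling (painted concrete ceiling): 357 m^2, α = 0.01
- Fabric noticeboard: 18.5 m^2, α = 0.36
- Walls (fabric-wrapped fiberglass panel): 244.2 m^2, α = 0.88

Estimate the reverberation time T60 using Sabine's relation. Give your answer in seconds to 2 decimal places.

Equivalent absorption area: A = 16.5·0.46 + 24.8·0.23 + 357·0.03 + 357·0.01 + 18.5·0.36 + 244.2·0.88 = 249.130 m^2.
Volume V = 21 × 17 × 4 = 1428 m³.
RT60 = 0.161 · V / A = 0.161 × 1428 / 249.130 = 0.92 s.

0.92 sec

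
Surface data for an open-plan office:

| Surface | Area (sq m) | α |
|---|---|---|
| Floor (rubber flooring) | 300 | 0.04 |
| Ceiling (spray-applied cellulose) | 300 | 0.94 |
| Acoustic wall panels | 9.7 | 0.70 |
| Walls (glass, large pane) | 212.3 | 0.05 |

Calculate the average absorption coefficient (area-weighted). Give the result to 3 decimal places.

0.379

Total surface area S = 822.0 sq m.
Σ(Sᵢαᵢ) = 300×0.04 + 300×0.94 + 9.7×0.70 + 212.3×0.05 = 311.405.
ᾱ = A/S = 0.379.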